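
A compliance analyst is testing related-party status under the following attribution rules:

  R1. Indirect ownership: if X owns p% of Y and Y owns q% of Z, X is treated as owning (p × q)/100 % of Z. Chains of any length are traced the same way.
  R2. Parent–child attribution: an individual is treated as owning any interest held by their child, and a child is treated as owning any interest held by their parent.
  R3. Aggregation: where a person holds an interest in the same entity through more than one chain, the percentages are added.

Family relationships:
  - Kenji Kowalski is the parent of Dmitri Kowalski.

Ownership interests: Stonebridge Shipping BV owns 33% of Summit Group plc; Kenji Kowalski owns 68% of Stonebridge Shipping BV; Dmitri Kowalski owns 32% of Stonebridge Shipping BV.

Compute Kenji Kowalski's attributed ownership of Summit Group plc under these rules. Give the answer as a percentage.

By parent–child attribution (R2), Kenji Kowalski is treated as also owning Dmitri Kowalski's interest in Stonebridge Shipping BV, giving 68% + 32% = 100%.
Chain via Stonebridge Shipping BV (R1): 100% × 33% = 33% of Summit Group plc.

33%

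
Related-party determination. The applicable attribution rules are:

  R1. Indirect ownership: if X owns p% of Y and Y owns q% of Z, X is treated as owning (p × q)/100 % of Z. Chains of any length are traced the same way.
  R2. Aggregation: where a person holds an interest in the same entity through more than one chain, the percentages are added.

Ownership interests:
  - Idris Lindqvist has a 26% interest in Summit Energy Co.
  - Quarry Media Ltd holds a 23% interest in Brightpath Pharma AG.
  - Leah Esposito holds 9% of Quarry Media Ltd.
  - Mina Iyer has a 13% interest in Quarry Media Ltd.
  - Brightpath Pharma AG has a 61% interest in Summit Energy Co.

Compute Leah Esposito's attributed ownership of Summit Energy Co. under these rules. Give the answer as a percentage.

1.2627%

Chain via Quarry Media Ltd → Brightpath Pharma AG (R1): 9% × 23% × 61% = 1.2627% of Summit Energy Co.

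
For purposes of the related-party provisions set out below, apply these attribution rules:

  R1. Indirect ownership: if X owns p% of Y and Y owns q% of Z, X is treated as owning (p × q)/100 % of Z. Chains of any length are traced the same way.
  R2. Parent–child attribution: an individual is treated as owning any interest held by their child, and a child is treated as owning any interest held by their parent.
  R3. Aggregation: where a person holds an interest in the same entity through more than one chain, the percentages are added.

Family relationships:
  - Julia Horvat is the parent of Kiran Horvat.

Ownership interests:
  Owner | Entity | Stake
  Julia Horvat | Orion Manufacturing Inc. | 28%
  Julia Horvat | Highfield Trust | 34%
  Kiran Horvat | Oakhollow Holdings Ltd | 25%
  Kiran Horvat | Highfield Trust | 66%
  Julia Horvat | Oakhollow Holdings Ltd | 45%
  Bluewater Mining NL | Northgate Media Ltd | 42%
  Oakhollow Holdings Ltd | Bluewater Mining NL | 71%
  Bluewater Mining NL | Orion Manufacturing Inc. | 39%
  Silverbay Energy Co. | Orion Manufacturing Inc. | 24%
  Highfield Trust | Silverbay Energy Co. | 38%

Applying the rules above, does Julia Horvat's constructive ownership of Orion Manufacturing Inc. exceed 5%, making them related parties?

By parent–child attribution (R2), Julia Horvat is treated as also owning Kiran Horvat's interest in Highfield Trust, giving 34% + 66% = 100%.
By parent–child attribution (R2), Julia Horvat is treated as also owning Kiran Horvat's interest in Oakhollow Holdings Ltd, giving 45% + 25% = 70%.
Chain via Highfield Trust → Silverbay Energy Co. (R1): 100% × 38% × 24% = 9.12% of Orion Manufacturing Inc.
Chain via Oakhollow Holdings Ltd → Bluewater Mining NL (R1): 70% × 71% × 39% = 19.383% of Orion Manufacturing Inc.
Direct interest in Orion Manufacturing Inc: 28%.
Aggregating (R3): 9.12% + 19.383% + 28% = 56.503%.
56.503% exceeds the 5% threshold, so Julia is a related party to Orion Manufacturing Inc.

Yes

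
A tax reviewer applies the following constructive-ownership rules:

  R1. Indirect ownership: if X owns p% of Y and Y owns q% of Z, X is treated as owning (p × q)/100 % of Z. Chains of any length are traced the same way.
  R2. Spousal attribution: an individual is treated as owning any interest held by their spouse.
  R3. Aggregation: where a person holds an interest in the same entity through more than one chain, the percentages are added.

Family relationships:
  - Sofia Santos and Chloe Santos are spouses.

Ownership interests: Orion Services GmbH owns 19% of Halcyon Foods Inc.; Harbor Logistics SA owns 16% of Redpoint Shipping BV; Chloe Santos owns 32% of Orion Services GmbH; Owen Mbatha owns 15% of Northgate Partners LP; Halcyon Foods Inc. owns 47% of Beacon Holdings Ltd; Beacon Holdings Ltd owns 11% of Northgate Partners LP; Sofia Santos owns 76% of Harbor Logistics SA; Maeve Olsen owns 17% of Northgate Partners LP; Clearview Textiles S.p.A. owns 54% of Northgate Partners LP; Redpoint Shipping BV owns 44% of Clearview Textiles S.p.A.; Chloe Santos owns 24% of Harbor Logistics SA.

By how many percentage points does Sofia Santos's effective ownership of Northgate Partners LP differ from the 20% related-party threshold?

15.884064

By spousal attribution (R2), Sofia Santos is treated as also owning Chloe Santos's interest in Harbor Logistics SA, giving 76% + 24% = 100%.
By spousal attribution (R2), Sofia Santos is treated as owning Chloe Santos's 32% interest in Orion Services GmbH.
Chain via Harbor Logistics SA → Redpoint Shipping BV → Clearview Textiles S.p.A. (R1): 100% × 16% × 44% × 54% = 3.8016% of Northgate Partners LP.
Chain via Orion Services GmbH → Halcyon Foods Inc. → Beacon Holdings Ltd (R1): 32% × 19% × 47% × 11% = 0.314336% of Northgate Partners LP.
Aggregating (R3): 3.8016% + 0.314336% = 4.115936%.
4.115936% falls short of the 20% threshold by 15.884064 percentage points.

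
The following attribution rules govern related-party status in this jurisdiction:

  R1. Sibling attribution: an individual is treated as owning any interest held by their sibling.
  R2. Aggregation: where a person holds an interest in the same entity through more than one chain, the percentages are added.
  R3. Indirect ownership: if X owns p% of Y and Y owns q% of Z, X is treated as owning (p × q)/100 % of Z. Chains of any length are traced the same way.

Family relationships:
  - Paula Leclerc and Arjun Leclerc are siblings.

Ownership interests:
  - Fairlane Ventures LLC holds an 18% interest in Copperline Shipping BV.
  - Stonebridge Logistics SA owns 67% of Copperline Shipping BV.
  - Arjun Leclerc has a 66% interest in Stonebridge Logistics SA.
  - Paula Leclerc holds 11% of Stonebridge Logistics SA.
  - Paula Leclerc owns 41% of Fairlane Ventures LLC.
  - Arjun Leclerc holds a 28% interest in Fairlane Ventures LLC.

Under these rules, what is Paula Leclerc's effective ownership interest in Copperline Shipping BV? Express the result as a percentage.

By sibling attribution (R1), Paula Leclerc is treated as also owning Arjun Leclerc's interest in Fairlane Ventures LLC, giving 41% + 28% = 69%.
By sibling attribution (R1), Paula Leclerc is treated as also owning Arjun Leclerc's interest in Stonebridge Logistics SA, giving 11% + 66% = 77%.
Chain via Fairlane Ventures LLC (R3): 69% × 18% = 12.42% of Copperline Shipping BV.
Chain via Stonebridge Logistics SA (R3): 77% × 67% = 51.59% of Copperline Shipping BV.
Aggregating (R2): 12.42% + 51.59% = 64.01%.

64.01%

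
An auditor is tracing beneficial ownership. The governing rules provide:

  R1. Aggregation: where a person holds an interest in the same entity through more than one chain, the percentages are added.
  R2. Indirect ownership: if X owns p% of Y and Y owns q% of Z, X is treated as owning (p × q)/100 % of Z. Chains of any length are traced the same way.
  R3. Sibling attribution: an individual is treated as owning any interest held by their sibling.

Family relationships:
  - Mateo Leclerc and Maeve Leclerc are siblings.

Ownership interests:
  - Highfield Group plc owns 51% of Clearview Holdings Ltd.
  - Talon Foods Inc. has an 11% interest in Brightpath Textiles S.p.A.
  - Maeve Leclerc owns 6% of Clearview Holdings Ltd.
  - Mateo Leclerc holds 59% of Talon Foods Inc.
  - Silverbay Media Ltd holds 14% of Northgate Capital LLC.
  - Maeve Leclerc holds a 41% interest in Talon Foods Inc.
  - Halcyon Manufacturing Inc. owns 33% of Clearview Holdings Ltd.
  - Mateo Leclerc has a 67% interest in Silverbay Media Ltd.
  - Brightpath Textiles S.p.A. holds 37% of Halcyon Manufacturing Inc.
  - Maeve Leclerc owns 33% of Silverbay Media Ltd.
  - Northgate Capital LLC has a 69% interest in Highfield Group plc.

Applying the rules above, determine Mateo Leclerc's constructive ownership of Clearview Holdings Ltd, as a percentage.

12.2697%

By sibling attribution (R3), Mateo Leclerc is treated as also owning Maeve Leclerc's interest in Silverbay Media Ltd, giving 67% + 33% = 100%.
By sibling attribution (R3), Mateo Leclerc is treated as also owning Maeve Leclerc's interest in Talon Foods Inc, giving 59% + 41% = 100%.
By sibling attribution (R3), Mateo Leclerc is treated as owning Maeve Leclerc's 6% interest in Clearview Holdings Ltd.
Chain via Silverbay Media Ltd → Northgate Capital LLC → Highfield Group plc (R2): 100% × 14% × 69% × 51% = 4.9266% of Clearview Holdings Ltd.
Chain via Talon Foods Inc. → Brightpath Textiles S.p.A. → Halcyon Manufacturing Inc. (R2): 100% × 11% × 37% × 33% = 1.3431% of Clearview Holdings Ltd.
Direct interest in Clearview Holdings Ltd: 6%.
Aggregating (R1): 4.9266% + 1.3431% + 6% = 12.2697%.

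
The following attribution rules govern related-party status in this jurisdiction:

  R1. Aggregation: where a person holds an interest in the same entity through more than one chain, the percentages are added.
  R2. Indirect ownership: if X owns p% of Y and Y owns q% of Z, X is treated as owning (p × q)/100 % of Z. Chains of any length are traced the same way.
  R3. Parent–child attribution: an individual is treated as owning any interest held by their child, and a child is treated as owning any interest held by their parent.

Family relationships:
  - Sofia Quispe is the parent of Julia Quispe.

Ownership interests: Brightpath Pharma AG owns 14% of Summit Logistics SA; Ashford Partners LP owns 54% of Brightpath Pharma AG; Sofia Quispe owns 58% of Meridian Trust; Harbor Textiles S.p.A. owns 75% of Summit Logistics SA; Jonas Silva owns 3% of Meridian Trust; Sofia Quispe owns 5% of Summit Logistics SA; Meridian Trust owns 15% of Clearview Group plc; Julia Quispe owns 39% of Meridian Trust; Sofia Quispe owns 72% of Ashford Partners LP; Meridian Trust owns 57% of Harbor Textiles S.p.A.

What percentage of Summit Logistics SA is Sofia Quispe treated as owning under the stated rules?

By parent–child attribution (R3), Sofia Quispe is treated as also owning Julia Quispe's interest in Meridian Trust, giving 58% + 39% = 97%.
Chain via Meridian Trust → Harbor Textiles S.p.A. (R2): 97% × 57% × 75% = 41.4675% of Summit Logistics SA.
Chain via Ashford Partners LP → Brightpath Pharma AG (R2): 72% × 54% × 14% = 5.4432% of Summit Logistics SA.
Direct interest in Summit Logistics SA: 5%.
Aggregating (R1): 41.4675% + 5.4432% + 5% = 51.9107%.

51.9107%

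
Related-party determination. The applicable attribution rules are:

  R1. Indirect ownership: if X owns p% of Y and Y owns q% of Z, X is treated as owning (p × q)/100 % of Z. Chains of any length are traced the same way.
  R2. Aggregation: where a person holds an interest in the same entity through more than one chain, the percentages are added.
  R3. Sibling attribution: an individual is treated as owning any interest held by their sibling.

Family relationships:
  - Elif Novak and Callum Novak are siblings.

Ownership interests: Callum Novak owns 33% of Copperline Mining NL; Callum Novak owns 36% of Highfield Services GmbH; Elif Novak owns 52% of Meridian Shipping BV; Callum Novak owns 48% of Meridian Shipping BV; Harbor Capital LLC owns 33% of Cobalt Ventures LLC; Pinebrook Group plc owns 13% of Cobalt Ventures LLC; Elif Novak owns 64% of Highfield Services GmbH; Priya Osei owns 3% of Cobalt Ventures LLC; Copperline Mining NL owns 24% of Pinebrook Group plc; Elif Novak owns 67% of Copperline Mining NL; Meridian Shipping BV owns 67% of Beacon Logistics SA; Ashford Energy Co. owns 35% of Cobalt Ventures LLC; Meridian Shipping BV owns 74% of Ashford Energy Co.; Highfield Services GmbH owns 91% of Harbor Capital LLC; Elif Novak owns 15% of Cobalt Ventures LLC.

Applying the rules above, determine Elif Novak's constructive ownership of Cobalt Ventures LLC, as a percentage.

74.05%

By sibling attribution (R3), Elif Novak is treated as also owning Callum Novak's interest in Highfield Services GmbH, giving 64% + 36% = 100%.
By sibling attribution (R3), Elif Novak is treated as also owning Callum Novak's interest in Copperline Mining NL, giving 67% + 33% = 100%.
By sibling attribution (R3), Elif Novak is treated as also owning Callum Novak's interest in Meridian Shipping BV, giving 52% + 48% = 100%.
Chain via Highfield Services GmbH → Harbor Capital LLC (R1): 100% × 91% × 33% = 30.03% of Cobalt Ventures LLC.
Chain via Copperline Mining NL → Pinebrook Group plc (R1): 100% × 24% × 13% = 3.12% of Cobalt Ventures LLC.
Chain via Meridian Shipping BV → Ashford Energy Co. (R1): 100% × 74% × 35% = 25.9% of Cobalt Ventures LLC.
Direct interest in Cobalt Ventures LLC: 15%.
Aggregating (R2): 30.03% + 3.12% + 25.9% + 15% = 74.05%.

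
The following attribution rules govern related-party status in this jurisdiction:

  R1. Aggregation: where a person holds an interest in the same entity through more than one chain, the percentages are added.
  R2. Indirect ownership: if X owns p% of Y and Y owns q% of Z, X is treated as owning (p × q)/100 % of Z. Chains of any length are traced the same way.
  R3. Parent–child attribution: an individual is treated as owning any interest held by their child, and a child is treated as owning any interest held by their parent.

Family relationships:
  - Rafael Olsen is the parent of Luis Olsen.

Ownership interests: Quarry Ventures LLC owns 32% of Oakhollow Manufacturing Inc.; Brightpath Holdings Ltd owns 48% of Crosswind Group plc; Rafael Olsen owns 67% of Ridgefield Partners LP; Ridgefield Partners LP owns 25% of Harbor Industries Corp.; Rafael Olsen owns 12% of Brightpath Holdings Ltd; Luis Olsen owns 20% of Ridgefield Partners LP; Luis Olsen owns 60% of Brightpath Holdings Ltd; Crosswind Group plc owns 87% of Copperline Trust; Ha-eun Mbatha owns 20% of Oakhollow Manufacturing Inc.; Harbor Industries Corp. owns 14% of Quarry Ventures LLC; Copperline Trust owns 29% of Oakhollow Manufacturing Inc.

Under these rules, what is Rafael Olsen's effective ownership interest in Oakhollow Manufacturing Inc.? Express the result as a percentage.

By parent–child attribution (R3), Rafael Olsen is treated as also owning Luis Olsen's interest in Ridgefield Partners LP, giving 67% + 20% = 87%.
By parent–child attribution (R3), Rafael Olsen is treated as also owning Luis Olsen's interest in Brightpath Holdings Ltd, giving 12% + 60% = 72%.
Chain via Ridgefield Partners LP → Harbor Industries Corp. → Quarry Ventures LLC (R2): 87% × 25% × 14% × 32% = 0.9744% of Oakhollow Manufacturing Inc.
Chain via Brightpath Holdings Ltd → Crosswind Group plc → Copperline Trust (R2): 72% × 48% × 87% × 29% = 8.719488% of Oakhollow Manufacturing Inc.
Aggregating (R1): 0.9744% + 8.719488% = 9.693888%.

9.693888%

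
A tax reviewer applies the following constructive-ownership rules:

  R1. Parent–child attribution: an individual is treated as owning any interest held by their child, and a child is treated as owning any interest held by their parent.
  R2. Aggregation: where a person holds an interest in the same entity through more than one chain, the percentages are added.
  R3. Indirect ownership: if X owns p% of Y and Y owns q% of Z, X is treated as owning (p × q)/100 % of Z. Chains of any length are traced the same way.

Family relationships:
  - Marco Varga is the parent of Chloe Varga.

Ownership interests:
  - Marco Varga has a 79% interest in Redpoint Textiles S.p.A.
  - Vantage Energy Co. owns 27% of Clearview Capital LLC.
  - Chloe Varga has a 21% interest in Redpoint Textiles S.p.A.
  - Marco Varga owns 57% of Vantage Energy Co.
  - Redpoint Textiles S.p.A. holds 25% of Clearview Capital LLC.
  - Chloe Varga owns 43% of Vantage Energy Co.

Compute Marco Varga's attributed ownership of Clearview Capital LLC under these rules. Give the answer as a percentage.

By parent–child attribution (R1), Marco Varga is treated as also owning Chloe Varga's interest in Vantage Energy Co, giving 57% + 43% = 100%.
By parent–child attribution (R1), Marco Varga is treated as also owning Chloe Varga's interest in Redpoint Textiles S.p.A, giving 79% + 21% = 100%.
Chain via Vantage Energy Co. (R3): 100% × 27% = 27% of Clearview Capital LLC.
Chain via Redpoint Textiles S.p.A. (R3): 100% × 25% = 25% of Clearview Capital LLC.
Aggregating (R2): 27% + 25% = 52%.

52%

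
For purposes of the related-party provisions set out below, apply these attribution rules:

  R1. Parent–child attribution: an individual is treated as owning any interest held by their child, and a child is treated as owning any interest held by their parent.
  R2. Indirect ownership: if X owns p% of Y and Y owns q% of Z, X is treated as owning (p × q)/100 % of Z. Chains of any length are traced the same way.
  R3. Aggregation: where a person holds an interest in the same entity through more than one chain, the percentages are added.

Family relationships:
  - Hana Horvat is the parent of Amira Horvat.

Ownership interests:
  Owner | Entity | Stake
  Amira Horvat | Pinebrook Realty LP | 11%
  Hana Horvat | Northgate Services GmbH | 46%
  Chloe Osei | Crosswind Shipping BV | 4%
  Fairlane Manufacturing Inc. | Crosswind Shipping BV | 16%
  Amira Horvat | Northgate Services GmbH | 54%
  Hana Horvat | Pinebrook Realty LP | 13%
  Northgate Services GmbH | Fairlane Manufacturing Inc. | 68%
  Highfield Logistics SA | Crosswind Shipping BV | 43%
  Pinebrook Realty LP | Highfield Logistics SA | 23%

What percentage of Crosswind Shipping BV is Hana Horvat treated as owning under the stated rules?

13.2536%

By parent–child attribution (R1), Hana Horvat is treated as also owning Amira Horvat's interest in Northgate Services GmbH, giving 46% + 54% = 100%.
By parent–child attribution (R1), Hana Horvat is treated as also owning Amira Horvat's interest in Pinebrook Realty LP, giving 13% + 11% = 24%.
Chain via Northgate Services GmbH → Fairlane Manufacturing Inc. (R2): 100% × 68% × 16% = 10.88% of Crosswind Shipping BV.
Chain via Pinebrook Realty LP → Highfield Logistics SA (R2): 24% × 23% × 43% = 2.3736% of Crosswind Shipping BV.
Aggregating (R3): 10.88% + 2.3736% = 13.2536%.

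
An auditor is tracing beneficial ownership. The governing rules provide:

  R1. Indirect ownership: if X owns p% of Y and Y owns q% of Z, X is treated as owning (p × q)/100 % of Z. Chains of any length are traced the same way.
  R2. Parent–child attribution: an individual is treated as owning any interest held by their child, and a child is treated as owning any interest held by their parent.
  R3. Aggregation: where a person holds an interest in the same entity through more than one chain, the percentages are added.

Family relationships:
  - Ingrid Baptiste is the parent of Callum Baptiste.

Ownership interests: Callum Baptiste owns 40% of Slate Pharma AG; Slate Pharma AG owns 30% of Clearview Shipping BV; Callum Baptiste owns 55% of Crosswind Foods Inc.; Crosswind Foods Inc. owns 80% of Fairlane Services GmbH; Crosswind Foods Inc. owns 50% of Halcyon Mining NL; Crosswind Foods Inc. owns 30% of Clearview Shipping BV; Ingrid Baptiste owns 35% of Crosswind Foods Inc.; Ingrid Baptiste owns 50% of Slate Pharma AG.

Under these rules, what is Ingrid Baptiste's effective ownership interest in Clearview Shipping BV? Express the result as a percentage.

By parent–child attribution (R2), Ingrid Baptiste is treated as also owning Callum Baptiste's interest in Slate Pharma AG, giving 50% + 40% = 90%.
By parent–child attribution (R2), Ingrid Baptiste is treated as also owning Callum Baptiste's interest in Crosswind Foods Inc, giving 35% + 55% = 90%.
Chain via Slate Pharma AG (R1): 90% × 30% = 27% of Clearview Shipping BV.
Chain via Crosswind Foods Inc. (R1): 90% × 30% = 27% of Clearview Shipping BV.
Aggregating (R3): 27% + 27% = 54%.

54%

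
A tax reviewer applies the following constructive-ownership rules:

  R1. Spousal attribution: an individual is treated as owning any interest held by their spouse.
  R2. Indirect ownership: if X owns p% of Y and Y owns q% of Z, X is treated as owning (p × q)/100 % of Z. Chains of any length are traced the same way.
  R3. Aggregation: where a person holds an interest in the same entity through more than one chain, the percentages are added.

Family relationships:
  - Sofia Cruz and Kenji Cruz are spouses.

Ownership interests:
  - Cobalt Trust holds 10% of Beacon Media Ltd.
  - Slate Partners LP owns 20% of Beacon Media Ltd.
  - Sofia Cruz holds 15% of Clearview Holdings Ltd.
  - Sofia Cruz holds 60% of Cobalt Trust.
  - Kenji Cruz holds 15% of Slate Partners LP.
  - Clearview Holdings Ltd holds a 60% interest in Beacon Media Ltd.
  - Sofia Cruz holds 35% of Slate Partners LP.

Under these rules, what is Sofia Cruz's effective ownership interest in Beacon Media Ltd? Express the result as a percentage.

By spousal attribution (R1), Sofia Cruz is treated as also owning Kenji Cruz's interest in Slate Partners LP, giving 35% + 15% = 50%.
Chain via Cobalt Trust (R2): 60% × 10% = 6% of Beacon Media Ltd.
Chain via Slate Partners LP (R2): 50% × 20% = 10% of Beacon Media Ltd.
Chain via Clearview Holdings Ltd (R2): 15% × 60% = 9% of Beacon Media Ltd.
Aggregating (R3): 6% + 10% + 9% = 25%.

25%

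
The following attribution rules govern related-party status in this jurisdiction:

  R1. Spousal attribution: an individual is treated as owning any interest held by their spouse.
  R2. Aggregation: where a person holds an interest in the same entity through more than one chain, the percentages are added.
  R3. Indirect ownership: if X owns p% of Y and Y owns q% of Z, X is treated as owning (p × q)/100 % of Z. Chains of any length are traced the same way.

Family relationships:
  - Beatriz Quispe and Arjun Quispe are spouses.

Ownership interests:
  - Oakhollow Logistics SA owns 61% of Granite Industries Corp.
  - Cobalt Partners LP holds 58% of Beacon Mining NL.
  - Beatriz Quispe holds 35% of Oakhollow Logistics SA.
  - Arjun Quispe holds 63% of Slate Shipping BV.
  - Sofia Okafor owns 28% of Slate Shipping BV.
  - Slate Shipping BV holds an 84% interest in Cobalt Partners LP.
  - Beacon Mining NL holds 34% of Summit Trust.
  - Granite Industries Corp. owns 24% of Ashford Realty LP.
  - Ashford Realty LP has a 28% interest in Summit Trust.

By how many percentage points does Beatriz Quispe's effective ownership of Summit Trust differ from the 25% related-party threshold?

13.129456

By spousal attribution (R1), Beatriz Quispe is treated as owning Arjun Quispe's 63% interest in Slate Shipping BV.
Chain via Oakhollow Logistics SA → Granite Industries Corp. → Ashford Realty LP (R3): 35% × 61% × 24% × 28% = 1.43472% of Summit Trust.
Chain via Slate Shipping BV → Cobalt Partners LP → Beacon Mining NL (R3): 63% × 84% × 58% × 34% = 10.435824% of Summit Trust.
Aggregating (R2): 1.43472% + 10.435824% = 11.870544%.
11.870544% falls short of the 25% threshold by 13.129456 percentage points.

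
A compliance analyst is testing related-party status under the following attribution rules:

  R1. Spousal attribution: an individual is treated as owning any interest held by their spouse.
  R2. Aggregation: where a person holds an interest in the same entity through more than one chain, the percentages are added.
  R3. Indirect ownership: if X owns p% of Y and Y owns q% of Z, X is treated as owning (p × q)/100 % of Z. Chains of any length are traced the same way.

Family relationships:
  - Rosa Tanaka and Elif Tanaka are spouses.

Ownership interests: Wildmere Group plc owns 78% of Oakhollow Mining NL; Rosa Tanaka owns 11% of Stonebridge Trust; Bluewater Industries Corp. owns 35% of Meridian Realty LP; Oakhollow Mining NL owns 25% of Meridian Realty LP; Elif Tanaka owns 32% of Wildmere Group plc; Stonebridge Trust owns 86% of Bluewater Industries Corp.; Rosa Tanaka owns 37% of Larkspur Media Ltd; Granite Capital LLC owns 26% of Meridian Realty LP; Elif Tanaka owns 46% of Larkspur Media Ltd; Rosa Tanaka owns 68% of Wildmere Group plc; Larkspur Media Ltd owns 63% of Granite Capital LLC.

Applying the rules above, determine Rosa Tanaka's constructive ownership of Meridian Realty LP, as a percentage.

By spousal attribution (R1), Rosa Tanaka is treated as also owning Elif Tanaka's interest in Wildmere Group plc, giving 68% + 32% = 100%.
By spousal attribution (R1), Rosa Tanaka is treated as also owning Elif Tanaka's interest in Larkspur Media Ltd, giving 37% + 46% = 83%.
Chain via Wildmere Group plc → Oakhollow Mining NL (R3): 100% × 78% × 25% = 19.5% of Meridian Realty LP.
Chain via Stonebridge Trust → Bluewater Industries Corp. (R3): 11% × 86% × 35% = 3.311% of Meridian Realty LP.
Chain via Larkspur Media Ltd → Granite Capital LLC (R3): 83% × 63% × 26% = 13.5954% of Meridian Realty LP.
Aggregating (R2): 19.5% + 3.311% + 13.5954% = 36.4064%.

36.4064%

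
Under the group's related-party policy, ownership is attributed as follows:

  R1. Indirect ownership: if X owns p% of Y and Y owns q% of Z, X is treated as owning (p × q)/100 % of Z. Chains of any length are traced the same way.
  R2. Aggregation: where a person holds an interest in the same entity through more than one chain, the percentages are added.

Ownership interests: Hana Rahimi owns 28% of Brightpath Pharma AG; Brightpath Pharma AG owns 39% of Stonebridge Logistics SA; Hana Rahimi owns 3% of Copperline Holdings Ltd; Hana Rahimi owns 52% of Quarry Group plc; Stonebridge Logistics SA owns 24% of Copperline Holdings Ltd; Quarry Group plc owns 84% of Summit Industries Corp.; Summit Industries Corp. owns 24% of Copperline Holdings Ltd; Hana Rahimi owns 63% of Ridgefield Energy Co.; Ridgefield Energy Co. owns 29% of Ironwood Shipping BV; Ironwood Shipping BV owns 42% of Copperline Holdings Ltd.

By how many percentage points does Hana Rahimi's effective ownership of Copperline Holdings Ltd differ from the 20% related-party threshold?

Chain via Brightpath Pharma AG → Stonebridge Logistics SA (R1): 28% × 39% × 24% = 2.6208% of Copperline Holdings Ltd.
Chain via Ridgefield Energy Co. → Ironwood Shipping BV (R1): 63% × 29% × 42% = 7.6734% of Copperline Holdings Ltd.
Chain via Quarry Group plc → Summit Industries Corp. (R1): 52% × 84% × 24% = 10.4832% of Copperline Holdings Ltd.
Direct interest in Copperline Holdings Ltd: 3%.
Aggregating (R2): 2.6208% + 7.6734% + 10.4832% + 3% = 23.7774%.
23.7774% exceeds the 20% threshold by 3.7774 percentage points.

3.7774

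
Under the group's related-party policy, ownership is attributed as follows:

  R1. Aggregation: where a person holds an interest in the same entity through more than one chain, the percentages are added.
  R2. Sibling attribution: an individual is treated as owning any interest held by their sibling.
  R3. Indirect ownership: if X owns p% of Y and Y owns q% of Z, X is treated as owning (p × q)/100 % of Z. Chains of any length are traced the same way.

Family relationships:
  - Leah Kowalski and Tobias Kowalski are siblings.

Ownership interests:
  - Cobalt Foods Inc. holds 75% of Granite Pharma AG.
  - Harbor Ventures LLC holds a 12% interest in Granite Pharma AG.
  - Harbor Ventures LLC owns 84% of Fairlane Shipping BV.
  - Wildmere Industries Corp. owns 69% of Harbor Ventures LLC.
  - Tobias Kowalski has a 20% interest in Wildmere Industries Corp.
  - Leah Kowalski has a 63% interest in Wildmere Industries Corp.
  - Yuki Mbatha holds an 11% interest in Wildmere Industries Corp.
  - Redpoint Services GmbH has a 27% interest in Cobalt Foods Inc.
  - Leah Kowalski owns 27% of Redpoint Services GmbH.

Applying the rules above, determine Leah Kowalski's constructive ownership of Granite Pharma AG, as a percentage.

12.3399%

By sibling attribution (R2), Leah Kowalski is treated as also owning Tobias Kowalski's interest in Wildmere Industries Corp, giving 63% + 20% = 83%.
Chain via Wildmere Industries Corp. → Harbor Ventures LLC (R3): 83% × 69% × 12% = 6.8724% of Granite Pharma AG.
Chain via Redpoint Services GmbH → Cobalt Foods Inc. (R3): 27% × 27% × 75% = 5.4675% of Granite Pharma AG.
Aggregating (R1): 6.8724% + 5.4675% = 12.3399%.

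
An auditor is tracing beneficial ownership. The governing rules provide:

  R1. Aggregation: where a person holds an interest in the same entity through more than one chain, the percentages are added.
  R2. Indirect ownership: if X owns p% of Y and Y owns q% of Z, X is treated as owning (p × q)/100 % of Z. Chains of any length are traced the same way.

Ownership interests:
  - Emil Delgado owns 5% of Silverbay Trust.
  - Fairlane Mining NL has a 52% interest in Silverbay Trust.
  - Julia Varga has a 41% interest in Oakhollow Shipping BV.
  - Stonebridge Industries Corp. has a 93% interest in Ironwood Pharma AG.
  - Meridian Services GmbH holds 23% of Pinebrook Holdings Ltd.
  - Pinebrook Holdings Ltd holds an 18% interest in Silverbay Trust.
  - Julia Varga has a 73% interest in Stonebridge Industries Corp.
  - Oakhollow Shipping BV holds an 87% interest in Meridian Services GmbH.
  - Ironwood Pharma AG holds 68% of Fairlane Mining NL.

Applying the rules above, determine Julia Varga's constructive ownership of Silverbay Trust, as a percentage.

25.482642%

Chain via Stonebridge Industries Corp. → Ironwood Pharma AG → Fairlane Mining NL (R2): 73% × 93% × 68% × 52% = 24.005904% of Silverbay Trust.
Chain via Oakhollow Shipping BV → Meridian Services GmbH → Pinebrook Holdings Ltd (R2): 41% × 87% × 23% × 18% = 1.476738% of Silverbay Trust.
Aggregating (R1): 24.005904% + 1.476738% = 25.482642%.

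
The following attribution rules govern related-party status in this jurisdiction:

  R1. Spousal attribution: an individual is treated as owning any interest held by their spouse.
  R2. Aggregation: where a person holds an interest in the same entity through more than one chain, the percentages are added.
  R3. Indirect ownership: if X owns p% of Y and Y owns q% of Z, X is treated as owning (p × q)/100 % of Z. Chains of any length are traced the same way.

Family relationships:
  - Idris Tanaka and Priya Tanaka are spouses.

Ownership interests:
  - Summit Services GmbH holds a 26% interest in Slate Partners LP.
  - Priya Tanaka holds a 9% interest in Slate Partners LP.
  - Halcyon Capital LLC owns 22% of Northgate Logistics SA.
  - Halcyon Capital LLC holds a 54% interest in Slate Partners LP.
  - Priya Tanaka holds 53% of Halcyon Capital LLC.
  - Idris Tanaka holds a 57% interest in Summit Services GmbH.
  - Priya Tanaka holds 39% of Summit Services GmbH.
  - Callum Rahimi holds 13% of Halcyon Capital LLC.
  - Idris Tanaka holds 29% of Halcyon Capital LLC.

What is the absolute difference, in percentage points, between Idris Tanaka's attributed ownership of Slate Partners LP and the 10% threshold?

68.24

By spousal attribution (R1), Idris Tanaka is treated as also owning Priya Tanaka's interest in Summit Services GmbH, giving 57% + 39% = 96%.
By spousal attribution (R1), Idris Tanaka is treated as also owning Priya Tanaka's interest in Halcyon Capital LLC, giving 29% + 53% = 82%.
By spousal attribution (R1), Idris Tanaka is treated as owning Priya Tanaka's 9% interest in Slate Partners LP.
Chain via Summit Services GmbH (R3): 96% × 26% = 24.96% of Slate Partners LP.
Chain via Halcyon Capital LLC (R3): 82% × 54% = 44.28% of Slate Partners LP.
Direct interest in Slate Partners LP: 9%.
Aggregating (R2): 24.96% + 44.28% + 9% = 78.24%.
78.24% exceeds the 10% threshold by 68.24 percentage points.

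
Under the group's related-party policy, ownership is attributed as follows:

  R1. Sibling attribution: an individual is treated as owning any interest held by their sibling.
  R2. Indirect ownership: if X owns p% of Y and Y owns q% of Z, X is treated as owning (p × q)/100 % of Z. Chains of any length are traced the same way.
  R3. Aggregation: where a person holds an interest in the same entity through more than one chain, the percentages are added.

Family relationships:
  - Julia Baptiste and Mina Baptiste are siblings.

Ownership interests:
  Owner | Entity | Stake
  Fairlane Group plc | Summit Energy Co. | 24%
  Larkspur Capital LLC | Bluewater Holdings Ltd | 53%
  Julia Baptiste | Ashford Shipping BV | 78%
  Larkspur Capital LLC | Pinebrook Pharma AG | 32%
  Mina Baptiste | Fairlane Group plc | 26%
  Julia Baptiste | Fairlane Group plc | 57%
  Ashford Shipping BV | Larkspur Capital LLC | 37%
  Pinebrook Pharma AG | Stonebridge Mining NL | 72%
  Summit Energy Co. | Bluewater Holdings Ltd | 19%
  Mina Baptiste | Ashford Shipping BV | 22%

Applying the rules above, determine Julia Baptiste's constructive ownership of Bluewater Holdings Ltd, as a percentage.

By sibling attribution (R1), Julia Baptiste is treated as also owning Mina Baptiste's interest in Ashford Shipping BV, giving 78% + 22% = 100%.
By sibling attribution (R1), Julia Baptiste is treated as also owning Mina Baptiste's interest in Fairlane Group plc, giving 57% + 26% = 83%.
Chain via Ashford Shipping BV → Larkspur Capital LLC (R2): 100% × 37% × 53% = 19.61% of Bluewater Holdings Ltd.
Chain via Fairlane Group plc → Summit Energy Co. (R2): 83% × 24% × 19% = 3.7848% of Bluewater Holdings Ltd.
Aggregating (R3): 19.61% + 3.7848% = 23.3948%.

23.3948%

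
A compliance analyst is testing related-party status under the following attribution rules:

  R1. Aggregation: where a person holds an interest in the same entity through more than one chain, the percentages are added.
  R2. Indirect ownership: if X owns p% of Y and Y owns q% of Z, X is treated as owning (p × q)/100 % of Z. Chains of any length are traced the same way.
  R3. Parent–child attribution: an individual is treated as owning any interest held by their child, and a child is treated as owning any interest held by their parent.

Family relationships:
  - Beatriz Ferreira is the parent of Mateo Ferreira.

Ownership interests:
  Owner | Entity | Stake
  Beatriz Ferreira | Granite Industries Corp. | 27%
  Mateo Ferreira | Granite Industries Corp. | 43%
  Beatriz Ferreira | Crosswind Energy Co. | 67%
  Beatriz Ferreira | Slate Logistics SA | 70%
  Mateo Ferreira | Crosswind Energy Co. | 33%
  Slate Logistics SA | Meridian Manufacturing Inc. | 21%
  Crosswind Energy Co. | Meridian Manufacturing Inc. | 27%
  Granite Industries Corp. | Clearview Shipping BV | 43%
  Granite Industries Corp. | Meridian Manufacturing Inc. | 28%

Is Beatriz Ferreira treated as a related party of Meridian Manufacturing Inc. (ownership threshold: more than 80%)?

No

By parent–child attribution (R3), Beatriz Ferreira is treated as also owning Mateo Ferreira's interest in Granite Industries Corp, giving 27% + 43% = 70%.
By parent–child attribution (R3), Beatriz Ferreira is treated as also owning Mateo Ferreira's interest in Crosswind Energy Co, giving 67% + 33% = 100%.
Chain via Granite Industries Corp. (R2): 70% × 28% = 19.6% of Meridian Manufacturing Inc.
Chain via Slate Logistics SA (R2): 70% × 21% = 14.7% of Meridian Manufacturing Inc.
Chain via Crosswind Energy Co. (R2): 100% × 27% = 27% of Meridian Manufacturing Inc.
Aggregating (R1): 19.6% + 14.7% + 27% = 61.3%.
61.3% does not exceed the 80% threshold, so Beatriz is not a related party to Meridian Manufacturing Inc.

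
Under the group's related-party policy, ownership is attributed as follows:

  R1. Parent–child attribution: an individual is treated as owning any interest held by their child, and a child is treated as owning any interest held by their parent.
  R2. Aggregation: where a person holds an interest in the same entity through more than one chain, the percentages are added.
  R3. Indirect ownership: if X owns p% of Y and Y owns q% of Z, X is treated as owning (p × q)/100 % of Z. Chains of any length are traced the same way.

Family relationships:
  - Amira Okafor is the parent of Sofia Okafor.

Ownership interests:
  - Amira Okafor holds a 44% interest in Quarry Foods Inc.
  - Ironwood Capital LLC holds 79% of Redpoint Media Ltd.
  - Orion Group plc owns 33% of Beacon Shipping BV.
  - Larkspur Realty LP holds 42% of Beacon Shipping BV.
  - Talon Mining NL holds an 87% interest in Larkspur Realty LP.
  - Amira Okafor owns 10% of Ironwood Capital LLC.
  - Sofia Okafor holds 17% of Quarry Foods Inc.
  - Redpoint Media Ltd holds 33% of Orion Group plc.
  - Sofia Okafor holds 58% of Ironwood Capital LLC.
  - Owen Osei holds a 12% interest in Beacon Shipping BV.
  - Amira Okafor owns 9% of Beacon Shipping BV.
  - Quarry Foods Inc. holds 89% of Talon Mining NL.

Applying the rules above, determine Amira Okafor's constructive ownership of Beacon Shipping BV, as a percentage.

By parent–child attribution (R1), Amira Okafor is treated as also owning Sofia Okafor's interest in Quarry Foods Inc, giving 44% + 17% = 61%.
By parent–child attribution (R1), Amira Okafor is treated as also owning Sofia Okafor's interest in Ironwood Capital LLC, giving 10% + 58% = 68%.
Chain via Quarry Foods Inc. → Talon Mining NL → Larkspur Realty LP (R3): 61% × 89% × 87% × 42% = 19.837566% of Beacon Shipping BV.
Chain via Ironwood Capital LLC → Redpoint Media Ltd → Orion Group plc (R3): 68% × 79% × 33% × 33% = 5.850108% of Beacon Shipping BV.
Direct interest in Beacon Shipping BV: 9%.
Aggregating (R2): 19.837566% + 5.850108% + 9% = 34.687674%.

34.687674%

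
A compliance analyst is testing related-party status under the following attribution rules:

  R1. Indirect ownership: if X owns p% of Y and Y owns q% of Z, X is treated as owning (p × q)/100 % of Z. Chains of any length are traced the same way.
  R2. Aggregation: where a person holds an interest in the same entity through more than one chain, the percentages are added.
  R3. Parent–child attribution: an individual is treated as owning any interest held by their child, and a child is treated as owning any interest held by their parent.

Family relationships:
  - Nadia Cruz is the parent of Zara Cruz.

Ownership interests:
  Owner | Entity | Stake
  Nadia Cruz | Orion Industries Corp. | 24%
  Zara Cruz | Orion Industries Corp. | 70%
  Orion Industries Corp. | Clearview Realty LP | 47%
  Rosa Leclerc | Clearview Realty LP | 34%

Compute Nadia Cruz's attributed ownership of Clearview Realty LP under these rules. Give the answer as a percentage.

By parent–child attribution (R3), Nadia Cruz is treated as also owning Zara Cruz's interest in Orion Industries Corp, giving 24% + 70% = 94%.
Chain via Orion Industries Corp. (R1): 94% × 47% = 44.18% of Clearview Realty LP.

44.18%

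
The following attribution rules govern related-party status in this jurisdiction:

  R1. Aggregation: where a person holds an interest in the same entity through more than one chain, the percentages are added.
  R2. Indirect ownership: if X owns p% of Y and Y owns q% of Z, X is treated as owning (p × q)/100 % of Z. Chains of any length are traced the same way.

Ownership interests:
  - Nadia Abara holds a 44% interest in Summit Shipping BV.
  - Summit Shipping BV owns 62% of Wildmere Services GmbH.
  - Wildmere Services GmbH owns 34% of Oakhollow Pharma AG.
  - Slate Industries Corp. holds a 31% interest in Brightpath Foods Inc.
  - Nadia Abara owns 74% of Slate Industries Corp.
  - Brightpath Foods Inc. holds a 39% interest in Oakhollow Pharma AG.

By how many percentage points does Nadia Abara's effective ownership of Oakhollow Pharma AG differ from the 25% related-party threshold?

Chain via Summit Shipping BV → Wildmere Services GmbH (R2): 44% × 62% × 34% = 9.2752% of Oakhollow Pharma AG.
Chain via Slate Industries Corp. → Brightpath Foods Inc. (R2): 74% × 31% × 39% = 8.9466% of Oakhollow Pharma AG.
Aggregating (R1): 9.2752% + 8.9466% = 18.2218%.
18.2218% falls short of the 25% threshold by 6.7782 percentage points.

6.7782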